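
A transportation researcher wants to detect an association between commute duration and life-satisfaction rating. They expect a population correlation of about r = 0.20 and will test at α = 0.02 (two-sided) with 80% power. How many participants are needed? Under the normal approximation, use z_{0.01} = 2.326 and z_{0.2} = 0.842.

Fisher's z: C = ½·ln((1+r)/(1−r)) = ½·ln(1.5000) = 0.2027.
n = ((z_{α/2} + z_β)/C)² + 3.
(2.326 + 0.842) / 0.2027 = 3.168 / 0.2027 = 15.629.
n = 15.629² + 3 = 244.27 + 3 = 247.3.
Round up.

n = 248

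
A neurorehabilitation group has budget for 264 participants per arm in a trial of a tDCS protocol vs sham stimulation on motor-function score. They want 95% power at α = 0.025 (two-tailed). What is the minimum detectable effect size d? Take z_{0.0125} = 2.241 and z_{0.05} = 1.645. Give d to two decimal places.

d_min ≈ 0.34

For two independent groups of n = 264 each: d_min = (z_{α/2} + z_β)·√(2/n).
z-sum = 2.241 + 1.645 = 3.886.
d_min = 3.886 × √(2/264) = 3.886 × 0.0870 = 0.338.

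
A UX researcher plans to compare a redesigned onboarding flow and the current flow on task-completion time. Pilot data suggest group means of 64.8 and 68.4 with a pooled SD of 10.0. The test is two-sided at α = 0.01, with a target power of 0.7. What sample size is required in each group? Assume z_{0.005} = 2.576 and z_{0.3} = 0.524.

n = 149 per group

Cohen's d = |M₁ − M₂| / SD_pooled = |64.8 − 68.4| / 10.0 = 3.6 / 10.0 = 0.360.
For two independent groups with equal n: n = 2·((z_{α/2} + z_β) / d)².
z_{α/2} + z_β = 2.576 + 0.524 = 3.100.
n = 2 × (3.100 / 0.360)² = 2 × 8.611² = 2 × 74.15 = 148.3.
Round up to the next whole participant.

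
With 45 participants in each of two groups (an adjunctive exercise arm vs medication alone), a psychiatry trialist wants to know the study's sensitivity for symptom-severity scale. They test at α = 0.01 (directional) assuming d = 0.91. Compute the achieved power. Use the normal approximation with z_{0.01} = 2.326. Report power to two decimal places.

power ≈ 0.98

For two equal groups, power = Φ(d·√(n/2) − z_{α}).
d·√(n/2) = 0.91 × √(45/2) = 0.91 × 4.743 = 4.317.
z_β = 4.317 − 2.326 = 1.991.
Power = Φ(1.991) = 0.977.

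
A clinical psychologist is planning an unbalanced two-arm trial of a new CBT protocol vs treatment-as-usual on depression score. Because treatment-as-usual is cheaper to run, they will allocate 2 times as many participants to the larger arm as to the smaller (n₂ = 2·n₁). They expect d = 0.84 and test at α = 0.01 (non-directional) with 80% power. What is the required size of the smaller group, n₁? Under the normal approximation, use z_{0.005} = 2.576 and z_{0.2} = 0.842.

With allocation ratio k = n₂/n₁ = 2, Var(x̄₁−x̄₂) = σ²(1/n₁ + 1/(k·n₁)) = σ²·(k+1)/(k·n₁).
So n₁ = (1 + 1/k)·((z_{α/2} + z_β)/d)² = 1.500 × (3.418/0.84)².
n₁ = 1.500 × 16.56 = 24.8.
Round up: n₁ = 25, giving n₂ = 2 × 25 = 50.

n₁ = 25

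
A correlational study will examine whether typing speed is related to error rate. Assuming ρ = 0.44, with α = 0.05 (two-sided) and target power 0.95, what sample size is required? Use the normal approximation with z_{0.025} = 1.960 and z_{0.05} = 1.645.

n = 62

Fisher's z: C = ½·ln((1+r)/(1−r)) = ½·ln(2.5714) = 0.4722.
n = ((z_{α/2} + z_β)/C)² + 3.
(1.960 + 1.645) / 0.4722 = 3.605 / 0.4722 = 7.634.
n = 7.634² + 3 = 58.29 + 3 = 61.3.
Round up.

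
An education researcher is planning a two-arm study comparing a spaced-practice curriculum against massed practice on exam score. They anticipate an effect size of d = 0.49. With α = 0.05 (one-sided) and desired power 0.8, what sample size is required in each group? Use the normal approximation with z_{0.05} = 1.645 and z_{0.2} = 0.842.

n = 52 per group

For two independent groups with equal n: n = 2·((z_{α} + z_β) / d)².
z_{α} + z_β = 1.645 + 0.842 = 2.487.
n = 2 × (2.487 / 0.49)² = 2 × 5.076² = 2 × 25.76 = 51.5.
Round up to the next whole participant.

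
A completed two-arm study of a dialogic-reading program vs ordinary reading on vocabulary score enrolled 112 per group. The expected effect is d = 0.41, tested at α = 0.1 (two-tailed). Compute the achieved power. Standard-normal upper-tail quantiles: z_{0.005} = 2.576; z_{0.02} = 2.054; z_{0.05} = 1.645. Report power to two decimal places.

power ≈ 0.92

For two equal groups, power = Φ(d·√(n/2) − z_{α/2}).
d·√(n/2) = 0.41 × √(112/2) = 0.41 × 7.483 = 3.068.
z_β = 3.068 − 1.645 = 1.423.
Power = Φ(1.423) = 0.923.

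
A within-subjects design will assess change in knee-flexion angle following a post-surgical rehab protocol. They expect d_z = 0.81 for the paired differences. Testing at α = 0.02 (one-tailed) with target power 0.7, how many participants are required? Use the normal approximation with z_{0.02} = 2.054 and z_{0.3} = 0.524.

For a paired (one-sample on differences) test: n = ((z_{α} + z_β) / d)².
z_{α} + z_β = 2.054 + 0.524 = 2.578.
n = (2.578 / 0.81)² = 3.183² = 10.13.
Round up.

n = 11 pairs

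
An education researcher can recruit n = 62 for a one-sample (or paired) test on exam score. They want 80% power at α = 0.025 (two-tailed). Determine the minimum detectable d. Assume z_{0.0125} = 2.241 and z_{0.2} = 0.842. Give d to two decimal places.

For a single sample (or paired design) of n = 62: d_min = (z_{α/2} + z_β)/√n.
z-sum = 2.241 + 0.842 = 3.083.
d_min = 3.083 / √62 = 3.083 / 7.874 = 0.392.

d_min ≈ 0.39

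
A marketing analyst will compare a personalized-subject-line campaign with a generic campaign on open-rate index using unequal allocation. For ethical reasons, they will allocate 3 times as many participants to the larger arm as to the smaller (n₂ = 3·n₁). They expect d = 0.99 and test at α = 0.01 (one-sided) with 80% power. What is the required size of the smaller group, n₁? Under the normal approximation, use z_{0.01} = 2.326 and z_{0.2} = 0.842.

With allocation ratio k = n₂/n₁ = 3, Var(x̄₁−x̄₂) = σ²(1/n₁ + 1/(k·n₁)) = σ²·(k+1)/(k·n₁).
So n₁ = (1 + 1/k)·((z_{α} + z_β)/d)² = 1.333 × (3.168/0.99)².
n₁ = 1.333 × 10.24 = 13.7.
Round up: n₁ = 14, giving n₂ = 3 × 14 = 42.

n₁ = 14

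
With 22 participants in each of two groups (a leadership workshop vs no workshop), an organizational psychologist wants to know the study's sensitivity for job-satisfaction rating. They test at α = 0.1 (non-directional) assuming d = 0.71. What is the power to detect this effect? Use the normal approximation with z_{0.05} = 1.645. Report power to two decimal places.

power ≈ 0.76

For two equal groups, power = Φ(d·√(n/2) − z_{α/2}).
d·√(n/2) = 0.71 × √(22/2) = 0.71 × 3.317 = 2.355.
z_β = 2.355 − 1.645 = 0.710.
Power = Φ(0.710) = 0.761.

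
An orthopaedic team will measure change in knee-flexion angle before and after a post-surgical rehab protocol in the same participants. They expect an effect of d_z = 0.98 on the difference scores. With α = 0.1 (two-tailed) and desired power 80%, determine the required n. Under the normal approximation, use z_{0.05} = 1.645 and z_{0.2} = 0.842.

n = 7 pairs

For a paired (one-sample on differences) test: n = ((z_{α/2} + z_β) / d)².
z_{α/2} + z_β = 1.645 + 0.842 = 2.487.
n = (2.487 / 0.98)² = 2.538² = 6.44.
Round up.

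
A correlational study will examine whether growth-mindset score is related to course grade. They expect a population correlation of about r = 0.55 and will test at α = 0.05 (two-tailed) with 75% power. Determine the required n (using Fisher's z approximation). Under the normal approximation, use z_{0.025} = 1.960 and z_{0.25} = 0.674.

Fisher's z: C = ½·ln((1+r)/(1−r)) = ½·ln(3.4444) = 0.6184.
n = ((z_{α/2} + z_β)/C)² + 3.
(1.960 + 0.674) / 0.6184 = 2.634 / 0.6184 = 4.259.
n = 4.259² + 3 = 18.14 + 3 = 21.1.
Round up.

n = 22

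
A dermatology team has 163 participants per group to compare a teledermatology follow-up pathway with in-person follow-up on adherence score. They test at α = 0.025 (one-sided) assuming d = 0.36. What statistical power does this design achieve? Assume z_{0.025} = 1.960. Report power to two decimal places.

power ≈ 0.90

For two equal groups, power = Φ(d·√(n/2) − z_{α}).
d·√(n/2) = 0.36 × √(163/2) = 0.36 × 9.028 = 3.250.
z_β = 3.250 − 1.960 = 1.290.
Power = Φ(1.290) = 0.901.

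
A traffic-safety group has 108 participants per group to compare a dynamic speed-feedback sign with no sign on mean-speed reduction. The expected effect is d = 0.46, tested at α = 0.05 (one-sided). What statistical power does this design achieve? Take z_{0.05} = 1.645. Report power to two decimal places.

power ≈ 0.96

For two equal groups, power = Φ(d·√(n/2) − z_{α}).
d·√(n/2) = 0.46 × √(108/2) = 0.46 × 7.348 = 3.380.
z_β = 3.380 − 1.645 = 1.735.
Power = Φ(1.735) = 0.959.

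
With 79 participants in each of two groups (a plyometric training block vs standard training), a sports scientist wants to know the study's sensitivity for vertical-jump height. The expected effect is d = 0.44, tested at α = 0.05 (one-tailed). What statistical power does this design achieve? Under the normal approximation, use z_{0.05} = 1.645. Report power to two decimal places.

power ≈ 0.87

For two equal groups, power = Φ(d·√(n/2) − z_{α}).
d·√(n/2) = 0.44 × √(79/2) = 0.44 × 6.285 = 2.765.
z_β = 2.765 − 1.645 = 1.120.
Power = Φ(1.120) = 0.869.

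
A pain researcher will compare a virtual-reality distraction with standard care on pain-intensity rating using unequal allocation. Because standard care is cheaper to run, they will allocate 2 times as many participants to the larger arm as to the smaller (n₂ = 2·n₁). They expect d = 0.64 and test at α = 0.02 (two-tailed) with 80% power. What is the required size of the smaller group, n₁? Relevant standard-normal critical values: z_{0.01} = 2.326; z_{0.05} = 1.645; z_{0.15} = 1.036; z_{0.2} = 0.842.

n₁ = 37

With allocation ratio k = n₂/n₁ = 2, Var(x̄₁−x̄₂) = σ²(1/n₁ + 1/(k·n₁)) = σ²·(k+1)/(k·n₁).
So n₁ = (1 + 1/k)·((z_{α/2} + z_β)/d)² = 1.500 × (3.168/0.64)².
n₁ = 1.500 × 24.50 = 36.8.
Round up: n₁ = 37, giving n₂ = 2 × 37 = 74.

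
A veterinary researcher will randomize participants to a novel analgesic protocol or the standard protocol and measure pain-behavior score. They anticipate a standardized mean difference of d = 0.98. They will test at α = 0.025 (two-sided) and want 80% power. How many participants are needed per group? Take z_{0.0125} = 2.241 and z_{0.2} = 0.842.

n = 20 per group

For two independent groups with equal n: n = 2·((z_{α/2} + z_β) / d)².
z_{α/2} + z_β = 2.241 + 0.842 = 3.083.
n = 2 × (3.083 / 0.98)² = 2 × 3.146² = 2 × 9.90 = 19.8.
Round up to the next whole participant.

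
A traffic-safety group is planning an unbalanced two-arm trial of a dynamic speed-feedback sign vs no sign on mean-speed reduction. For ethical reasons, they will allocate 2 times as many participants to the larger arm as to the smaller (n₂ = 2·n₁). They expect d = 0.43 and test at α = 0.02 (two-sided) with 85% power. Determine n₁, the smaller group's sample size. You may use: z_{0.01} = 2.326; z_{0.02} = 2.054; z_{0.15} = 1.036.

With allocation ratio k = n₂/n₁ = 2, Var(x̄₁−x̄₂) = σ²(1/n₁ + 1/(k·n₁)) = σ²·(k+1)/(k·n₁).
So n₁ = (1 + 1/k)·((z_{α/2} + z_β)/d)² = 1.500 × (3.362/0.43)².
n₁ = 1.500 × 61.13 = 91.7.
Round up: n₁ = 92, giving n₂ = 2 × 92 = 184.

n₁ = 92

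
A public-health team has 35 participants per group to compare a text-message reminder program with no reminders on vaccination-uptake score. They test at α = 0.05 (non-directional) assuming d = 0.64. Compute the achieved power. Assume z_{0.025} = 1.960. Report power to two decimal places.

power ≈ 0.76

For two equal groups, power = Φ(d·√(n/2) − z_{α/2}).
d·√(n/2) = 0.64 × √(35/2) = 0.64 × 4.183 = 2.677.
z_β = 2.677 − 1.960 = 0.717.
Power = Φ(0.717) = 0.763.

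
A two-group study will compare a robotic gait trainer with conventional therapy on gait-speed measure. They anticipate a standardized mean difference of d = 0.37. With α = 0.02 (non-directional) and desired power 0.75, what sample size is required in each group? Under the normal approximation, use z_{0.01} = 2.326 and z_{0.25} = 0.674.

n = 132 per group

For two independent groups with equal n: n = 2·((z_{α/2} + z_β) / d)².
z_{α/2} + z_β = 2.326 + 0.674 = 3.000.
n = 2 × (3.000 / 0.37)² = 2 × 8.108² = 2 × 65.74 = 131.5.
Round up to the next whole participant.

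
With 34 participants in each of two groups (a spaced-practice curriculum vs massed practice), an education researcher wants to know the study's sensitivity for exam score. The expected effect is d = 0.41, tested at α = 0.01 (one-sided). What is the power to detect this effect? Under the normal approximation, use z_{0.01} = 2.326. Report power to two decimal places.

For two equal groups, power = Φ(d·√(n/2) − z_{α}).
d·√(n/2) = 0.41 × √(34/2) = 0.41 × 4.123 = 1.690.
z_β = 1.690 − 2.326 = -0.636.
Power = Φ(-0.636) = 0.263.

power ≈ 0.26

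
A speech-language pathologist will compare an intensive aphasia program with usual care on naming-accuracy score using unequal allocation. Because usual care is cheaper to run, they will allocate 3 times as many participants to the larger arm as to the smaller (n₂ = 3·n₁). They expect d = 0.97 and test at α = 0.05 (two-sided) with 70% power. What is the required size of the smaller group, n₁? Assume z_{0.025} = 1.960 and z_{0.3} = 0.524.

With allocation ratio k = n₂/n₁ = 3, Var(x̄₁−x̄₂) = σ²(1/n₁ + 1/(k·n₁)) = σ²·(k+1)/(k·n₁).
So n₁ = (1 + 1/k)·((z_{α/2} + z_β)/d)² = 1.333 × (2.484/0.97)².
n₁ = 1.333 × 6.56 = 8.7.
Round up: n₁ = 9, giving n₂ = 3 × 9 = 27.

n₁ = 9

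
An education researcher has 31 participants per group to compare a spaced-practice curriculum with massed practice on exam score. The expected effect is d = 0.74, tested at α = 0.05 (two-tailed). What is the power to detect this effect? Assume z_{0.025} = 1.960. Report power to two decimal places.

power ≈ 0.83

For two equal groups, power = Φ(d·√(n/2) − z_{α/2}).
d·√(n/2) = 0.74 × √(31/2) = 0.74 × 3.937 = 2.913.
z_β = 2.913 − 1.960 = 0.953.
Power = Φ(0.953) = 0.830.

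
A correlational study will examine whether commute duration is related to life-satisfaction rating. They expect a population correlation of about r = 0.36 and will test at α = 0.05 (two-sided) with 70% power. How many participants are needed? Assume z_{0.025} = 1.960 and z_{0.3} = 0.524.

Fisher's z: C = ½·ln((1+r)/(1−r)) = ½·ln(2.1250) = 0.3769.
n = ((z_{α/2} + z_β)/C)² + 3.
(1.960 + 0.524) / 0.3769 = 2.484 / 0.3769 = 6.591.
n = 6.591² + 3 = 43.44 + 3 = 46.4.
Round up.

n = 47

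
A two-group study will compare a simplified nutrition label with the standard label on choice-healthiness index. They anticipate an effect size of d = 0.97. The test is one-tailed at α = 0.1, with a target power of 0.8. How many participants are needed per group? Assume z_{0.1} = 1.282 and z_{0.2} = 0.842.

n = 10 per group

For two independent groups with equal n: n = 2·((z_{α} + z_β) / d)².
z_{α} + z_β = 1.282 + 0.842 = 2.124.
n = 2 × (2.124 / 0.97)² = 2 × 2.190² = 2 × 4.79 = 9.6.
Round up to the next whole participant.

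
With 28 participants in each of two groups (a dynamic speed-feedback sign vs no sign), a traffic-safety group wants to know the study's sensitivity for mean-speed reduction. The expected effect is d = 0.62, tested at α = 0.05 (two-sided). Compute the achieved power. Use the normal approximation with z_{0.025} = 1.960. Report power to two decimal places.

For two equal groups, power = Φ(d·√(n/2) − z_{α/2}).
d·√(n/2) = 0.62 × √(28/2) = 0.62 × 3.742 = 2.320.
z_β = 2.320 − 1.960 = 0.360.
Power = Φ(0.360) = 0.641.

power ≈ 0.64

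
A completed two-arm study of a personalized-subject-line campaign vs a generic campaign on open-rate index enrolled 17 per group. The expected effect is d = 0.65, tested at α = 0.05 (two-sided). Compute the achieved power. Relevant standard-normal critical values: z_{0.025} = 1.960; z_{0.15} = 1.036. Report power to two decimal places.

power ≈ 0.47

For two equal groups, power = Φ(d·√(n/2) − z_{α/2}).
d·√(n/2) = 0.65 × √(17/2) = 0.65 × 2.915 = 1.895.
z_β = 1.895 − 1.960 = -0.065.
Power = Φ(-0.065) = 0.474.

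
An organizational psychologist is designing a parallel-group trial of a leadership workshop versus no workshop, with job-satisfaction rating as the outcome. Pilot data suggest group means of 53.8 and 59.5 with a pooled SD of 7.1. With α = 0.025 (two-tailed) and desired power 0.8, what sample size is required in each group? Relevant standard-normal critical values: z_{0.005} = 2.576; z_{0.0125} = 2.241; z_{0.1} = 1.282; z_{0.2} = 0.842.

n = 30 per group

Cohen's d = |M₁ − M₂| / SD_pooled = |53.8 − 59.5| / 7.1 = 5.7 / 7.1 = 0.803.
For two independent groups with equal n: n = 2·((z_{α/2} + z_β) / d)².
z_{α/2} + z_β = 2.241 + 0.842 = 3.083.
n = 2 × (3.083 / 0.803)² = 2 × 3.839² = 2 × 14.74 = 29.5.
Round up to the next whole participant.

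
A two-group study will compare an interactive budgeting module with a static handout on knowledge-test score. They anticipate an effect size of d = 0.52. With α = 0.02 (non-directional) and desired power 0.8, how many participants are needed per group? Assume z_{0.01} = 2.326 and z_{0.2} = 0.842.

For two independent groups with equal n: n = 2·((z_{α/2} + z_β) / d)².
z_{α/2} + z_β = 2.326 + 0.842 = 3.168.
n = 2 × (3.168 / 0.52)² = 2 × 6.092² = 2 × 37.12 = 74.2.
Round up to the next whole participant.

n = 75 per group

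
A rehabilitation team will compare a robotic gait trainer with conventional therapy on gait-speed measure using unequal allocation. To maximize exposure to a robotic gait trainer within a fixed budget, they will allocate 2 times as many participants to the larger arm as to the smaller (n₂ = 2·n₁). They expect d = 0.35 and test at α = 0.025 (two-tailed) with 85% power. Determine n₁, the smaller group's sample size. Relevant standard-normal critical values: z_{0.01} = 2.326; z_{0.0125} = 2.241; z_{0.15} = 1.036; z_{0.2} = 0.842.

With allocation ratio k = n₂/n₁ = 2, Var(x̄₁−x̄₂) = σ²(1/n₁ + 1/(k·n₁)) = σ²·(k+1)/(k·n₁).
So n₁ = (1 + 1/k)·((z_{α/2} + z_β)/d)² = 1.500 × (3.277/0.35)².
n₁ = 1.500 × 87.66 = 131.5.
Round up: n₁ = 132, giving n₂ = 2 × 132 = 264.

n₁ = 132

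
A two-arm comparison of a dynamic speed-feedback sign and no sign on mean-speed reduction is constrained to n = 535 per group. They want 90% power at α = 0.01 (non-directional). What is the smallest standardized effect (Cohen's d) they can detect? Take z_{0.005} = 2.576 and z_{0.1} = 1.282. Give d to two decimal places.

d_min ≈ 0.24

For two independent groups of n = 535 each: d_min = (z_{α/2} + z_β)·√(2/n).
z-sum = 2.576 + 1.282 = 3.858.
d_min = 3.858 × √(2/535) = 3.858 × 0.0611 = 0.236.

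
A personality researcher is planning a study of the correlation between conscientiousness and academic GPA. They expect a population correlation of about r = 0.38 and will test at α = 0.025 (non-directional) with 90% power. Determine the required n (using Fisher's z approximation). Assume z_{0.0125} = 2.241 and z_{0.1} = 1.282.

n = 81

Fisher's z: C = ½·ln((1+r)/(1−r)) = ½·ln(2.2258) = 0.4001.
n = ((z_{α/2} + z_β)/C)² + 3.
(2.241 + 1.282) / 0.4001 = 3.523 / 0.4001 = 8.805.
n = 8.805² + 3 = 77.53 + 3 = 80.5.
Round up.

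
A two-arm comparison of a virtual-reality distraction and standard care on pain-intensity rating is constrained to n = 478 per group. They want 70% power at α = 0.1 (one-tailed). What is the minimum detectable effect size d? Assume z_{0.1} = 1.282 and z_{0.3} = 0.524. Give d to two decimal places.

d_min ≈ 0.12

For two independent groups of n = 478 each: d_min = (z_{α} + z_β)·√(2/n).
z-sum = 1.282 + 0.524 = 1.806.
d_min = 1.806 × √(2/478) = 1.806 × 0.0647 = 0.117.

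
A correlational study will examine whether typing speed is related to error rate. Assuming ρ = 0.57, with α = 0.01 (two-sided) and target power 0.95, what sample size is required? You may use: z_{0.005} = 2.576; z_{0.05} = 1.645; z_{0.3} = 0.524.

n = 46

Fisher's z: C = ½·ln((1+r)/(1−r)) = ½·ln(3.6512) = 0.6475.
n = ((z_{α/2} + z_β)/C)² + 3.
(2.576 + 1.645) / 0.6475 = 4.221 / 0.6475 = 6.519.
n = 6.519² + 3 = 42.50 + 3 = 45.5.
Round up.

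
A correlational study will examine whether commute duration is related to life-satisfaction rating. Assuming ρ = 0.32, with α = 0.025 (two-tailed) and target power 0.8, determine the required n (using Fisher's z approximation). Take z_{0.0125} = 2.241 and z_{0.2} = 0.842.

Fisher's z: C = ½·ln((1+r)/(1−r)) = ½·ln(1.9412) = 0.3316.
n = ((z_{α/2} + z_β)/C)² + 3.
(2.241 + 0.842) / 0.3316 = 3.083 / 0.3316 = 9.297.
n = 9.297² + 3 = 86.44 + 3 = 89.4.
Round up.

n = 90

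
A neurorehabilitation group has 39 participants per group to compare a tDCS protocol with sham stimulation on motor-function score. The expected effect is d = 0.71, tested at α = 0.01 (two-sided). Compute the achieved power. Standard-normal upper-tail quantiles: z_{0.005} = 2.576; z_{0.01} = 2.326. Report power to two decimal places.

For two equal groups, power = Φ(d·√(n/2) − z_{α/2}).
d·√(n/2) = 0.71 × √(39/2) = 0.71 × 4.416 = 3.135.
z_β = 3.135 − 2.576 = 0.559.
Power = Φ(0.559) = 0.712.

power ≈ 0.71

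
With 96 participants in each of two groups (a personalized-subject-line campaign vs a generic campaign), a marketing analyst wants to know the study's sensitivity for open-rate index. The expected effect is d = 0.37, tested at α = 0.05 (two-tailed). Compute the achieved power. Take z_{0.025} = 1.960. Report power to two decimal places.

power ≈ 0.73

For two equal groups, power = Φ(d·√(n/2) − z_{α/2}).
d·√(n/2) = 0.37 × √(96/2) = 0.37 × 6.928 = 2.563.
z_β = 2.563 − 1.960 = 0.603.
Power = Φ(0.603) = 0.727.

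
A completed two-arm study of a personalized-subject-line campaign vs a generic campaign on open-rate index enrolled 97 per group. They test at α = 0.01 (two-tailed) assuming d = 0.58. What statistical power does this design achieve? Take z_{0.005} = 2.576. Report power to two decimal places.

For two equal groups, power = Φ(d·√(n/2) − z_{α/2}).
d·√(n/2) = 0.58 × √(97/2) = 0.58 × 6.964 = 4.039.
z_β = 4.039 − 2.576 = 1.463.
Power = Φ(1.463) = 0.928.

power ≈ 0.93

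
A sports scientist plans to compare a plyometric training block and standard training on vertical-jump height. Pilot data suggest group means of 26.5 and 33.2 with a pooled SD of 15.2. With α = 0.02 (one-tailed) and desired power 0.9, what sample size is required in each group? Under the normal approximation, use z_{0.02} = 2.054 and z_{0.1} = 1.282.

Cohen's d = |M₁ − M₂| / SD_pooled = |26.5 − 33.2| / 15.2 = 6.7 / 15.2 = 0.441.
For two independent groups with equal n: n = 2·((z_{α} + z_β) / d)².
z_{α} + z_β = 2.054 + 1.282 = 3.336.
n = 2 × (3.336 / 0.441)² = 2 × 7.565² = 2 × 57.22 = 114.4.
Round up to the next whole participant.

n = 115 per group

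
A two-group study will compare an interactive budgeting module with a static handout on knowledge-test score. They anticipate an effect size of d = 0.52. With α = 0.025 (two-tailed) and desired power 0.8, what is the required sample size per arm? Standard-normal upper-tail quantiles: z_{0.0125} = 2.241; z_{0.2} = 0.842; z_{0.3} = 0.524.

n = 71 per group

For two independent groups with equal n: n = 2·((z_{α/2} + z_β) / d)².
z_{α/2} + z_β = 2.241 + 0.842 = 3.083.
n = 2 × (3.083 / 0.52)² = 2 × 5.929² = 2 × 35.15 = 70.3.
Round up to the next whole participant.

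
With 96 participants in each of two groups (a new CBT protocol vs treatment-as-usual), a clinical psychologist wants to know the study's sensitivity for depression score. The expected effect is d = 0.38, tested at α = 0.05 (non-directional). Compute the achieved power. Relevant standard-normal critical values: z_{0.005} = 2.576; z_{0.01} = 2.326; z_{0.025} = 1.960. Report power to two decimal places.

For two equal groups, power = Φ(d·√(n/2) − z_{α/2}).
d·√(n/2) = 0.38 × √(96/2) = 0.38 × 6.928 = 2.633.
z_β = 2.633 − 1.960 = 0.673.
Power = Φ(0.673) = 0.749.

power ≈ 0.75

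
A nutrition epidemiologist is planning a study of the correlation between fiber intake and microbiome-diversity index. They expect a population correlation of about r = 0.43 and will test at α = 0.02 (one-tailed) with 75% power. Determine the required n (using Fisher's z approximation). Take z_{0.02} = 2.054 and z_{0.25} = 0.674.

n = 39

Fisher's z: C = ½·ln((1+r)/(1−r)) = ½·ln(2.5088) = 0.4599.
n = ((z_{α} + z_β)/C)² + 3.
(2.054 + 0.674) / 0.4599 = 2.728 / 0.4599 = 5.932.
n = 5.932² + 3 = 35.19 + 3 = 38.2.
Round up.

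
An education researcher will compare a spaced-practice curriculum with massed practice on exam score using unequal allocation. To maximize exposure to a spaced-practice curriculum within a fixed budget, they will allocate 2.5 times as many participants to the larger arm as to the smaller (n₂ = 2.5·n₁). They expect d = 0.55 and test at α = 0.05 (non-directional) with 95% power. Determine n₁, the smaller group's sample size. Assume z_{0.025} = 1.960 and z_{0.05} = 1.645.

n₁ = 61

With allocation ratio k = n₂/n₁ = 2.5, Var(x̄₁−x̄₂) = σ²(1/n₁ + 1/(k·n₁)) = σ²·(k+1)/(k·n₁).
So n₁ = (1 + 1/k)·((z_{α/2} + z_β)/d)² = 1.400 × (3.605/0.55)².
n₁ = 1.400 × 42.96 = 60.1.
Round up: n₁ = 61, giving n₂ = ⌈2.5 × 61⌉ = ⌈152.5⌉ = 153.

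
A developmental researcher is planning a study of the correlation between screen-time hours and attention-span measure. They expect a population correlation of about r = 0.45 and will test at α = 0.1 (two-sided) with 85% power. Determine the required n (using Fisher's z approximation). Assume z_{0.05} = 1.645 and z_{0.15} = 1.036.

n = 34

Fisher's z: C = ½·ln((1+r)/(1−r)) = ½·ln(2.6364) = 0.4847.
n = ((z_{α/2} + z_β)/C)² + 3.
(1.645 + 1.036) / 0.4847 = 2.681 / 0.4847 = 5.531.
n = 5.531² + 3 = 30.59 + 3 = 33.6.
Round up.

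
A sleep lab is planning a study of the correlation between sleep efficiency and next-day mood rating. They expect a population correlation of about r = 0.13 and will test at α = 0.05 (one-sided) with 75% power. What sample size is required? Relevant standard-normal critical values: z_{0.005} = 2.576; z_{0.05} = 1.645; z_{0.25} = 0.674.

n = 318

Fisher's z: C = ½·ln((1+r)/(1−r)) = ½·ln(1.2989) = 0.1307.
n = ((z_{α} + z_β)/C)² + 3.
(1.645 + 0.674) / 0.1307 = 2.319 / 0.1307 = 17.743.
n = 17.743² + 3 = 314.81 + 3 = 317.8.
Round up.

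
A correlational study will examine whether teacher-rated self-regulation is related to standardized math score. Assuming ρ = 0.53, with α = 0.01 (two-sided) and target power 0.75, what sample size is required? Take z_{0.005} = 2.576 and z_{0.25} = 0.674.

n = 34

Fisher's z: C = ½·ln((1+r)/(1−r)) = ½·ln(3.2553) = 0.5901.
n = ((z_{α/2} + z_β)/C)² + 3.
(2.576 + 0.674) / 0.5901 = 3.250 / 0.5901 = 5.508.
n = 5.508² + 3 = 30.33 + 3 = 33.3.
Round up.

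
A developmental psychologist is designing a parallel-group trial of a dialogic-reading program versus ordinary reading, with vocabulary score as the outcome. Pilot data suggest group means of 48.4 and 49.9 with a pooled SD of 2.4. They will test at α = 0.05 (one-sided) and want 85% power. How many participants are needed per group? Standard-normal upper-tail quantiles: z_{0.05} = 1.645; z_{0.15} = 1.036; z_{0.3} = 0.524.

n = 37 per group

Cohen's d = |M₁ − M₂| / SD_pooled = |48.4 − 49.9| / 2.4 = 1.5 / 2.4 = 0.625.
For two independent groups with equal n: n = 2·((z_{α} + z_β) / d)².
z_{α} + z_β = 1.645 + 1.036 = 2.681.
n = 2 × (2.681 / 0.625)² = 2 × 4.290² = 2 × 18.40 = 36.8.
Round up to the next whole participant.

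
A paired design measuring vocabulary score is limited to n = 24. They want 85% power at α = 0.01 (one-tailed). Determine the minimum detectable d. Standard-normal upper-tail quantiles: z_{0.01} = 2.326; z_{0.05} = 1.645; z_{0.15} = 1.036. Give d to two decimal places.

d_min ≈ 0.69

For a single sample (or paired design) of n = 24: d_min = (z_{α} + z_β)/√n.
z-sum = 2.326 + 1.036 = 3.362.
d_min = 3.362 / √24 = 3.362 / 4.899 = 0.686.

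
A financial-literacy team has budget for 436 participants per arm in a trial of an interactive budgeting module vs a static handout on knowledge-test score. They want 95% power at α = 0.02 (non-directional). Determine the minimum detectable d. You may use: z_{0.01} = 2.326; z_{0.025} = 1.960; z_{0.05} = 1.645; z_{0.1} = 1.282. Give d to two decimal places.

d_min ≈ 0.27

For two independent groups of n = 436 each: d_min = (z_{α/2} + z_β)·√(2/n).
z-sum = 2.326 + 1.645 = 3.971.
d_min = 3.971 × √(2/436) = 3.971 × 0.0677 = 0.269.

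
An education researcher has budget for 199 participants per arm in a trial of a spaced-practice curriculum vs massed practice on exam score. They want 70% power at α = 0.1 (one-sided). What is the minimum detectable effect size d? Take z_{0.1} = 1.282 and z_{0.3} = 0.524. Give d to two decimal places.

For two independent groups of n = 199 each: d_min = (z_{α} + z_β)·√(2/n).
z-sum = 1.282 + 0.524 = 1.806.
d_min = 1.806 × √(2/199) = 1.806 × 0.1003 = 0.181.

d_min ≈ 0.18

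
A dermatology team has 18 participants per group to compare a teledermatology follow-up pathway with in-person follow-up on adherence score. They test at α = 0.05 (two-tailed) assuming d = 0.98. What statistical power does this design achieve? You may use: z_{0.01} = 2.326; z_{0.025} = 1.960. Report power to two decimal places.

power ≈ 0.84

For two equal groups, power = Φ(d·√(n/2) − z_{α/2}).
d·√(n/2) = 0.98 × √(18/2) = 0.98 × 3.000 = 2.940.
z_β = 2.940 − 1.960 = 0.980.
Power = Φ(0.980) = 0.836.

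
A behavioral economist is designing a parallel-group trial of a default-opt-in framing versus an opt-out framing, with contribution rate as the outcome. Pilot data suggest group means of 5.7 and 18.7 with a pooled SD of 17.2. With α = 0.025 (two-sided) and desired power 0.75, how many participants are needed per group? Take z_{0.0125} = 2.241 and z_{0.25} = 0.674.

Cohen's d = |M₁ − M₂| / SD_pooled = |5.7 − 18.7| / 17.2 = 13.0 / 17.2 = 0.756.
For two independent groups with equal n: n = 2·((z_{α/2} + z_β) / d)².
z_{α/2} + z_β = 2.241 + 0.674 = 2.915.
n = 2 × (2.915 / 0.756)² = 2 × 3.856² = 2 × 14.87 = 29.7.
Round up to the next whole participant.

n = 30 per group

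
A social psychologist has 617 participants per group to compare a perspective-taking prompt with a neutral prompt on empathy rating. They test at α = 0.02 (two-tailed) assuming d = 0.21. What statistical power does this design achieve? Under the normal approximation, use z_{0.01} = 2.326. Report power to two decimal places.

For two equal groups, power = Φ(d·√(n/2) − z_{α/2}).
d·√(n/2) = 0.21 × √(617/2) = 0.21 × 17.564 = 3.688.
z_β = 3.688 − 2.326 = 1.362.
Power = Φ(1.362) = 0.913.

power ≈ 0.91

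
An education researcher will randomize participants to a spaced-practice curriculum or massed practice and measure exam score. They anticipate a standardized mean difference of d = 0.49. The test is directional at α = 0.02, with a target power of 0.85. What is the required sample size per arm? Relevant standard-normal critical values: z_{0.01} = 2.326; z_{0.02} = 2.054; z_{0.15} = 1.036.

For two independent groups with equal n: n = 2·((z_{α} + z_β) / d)².
z_{α} + z_β = 2.054 + 1.036 = 3.090.
n = 2 × (3.090 / 0.49)² = 2 × 6.306² = 2 × 39.77 = 79.5.
Round up to the next whole participant.

n = 80 per group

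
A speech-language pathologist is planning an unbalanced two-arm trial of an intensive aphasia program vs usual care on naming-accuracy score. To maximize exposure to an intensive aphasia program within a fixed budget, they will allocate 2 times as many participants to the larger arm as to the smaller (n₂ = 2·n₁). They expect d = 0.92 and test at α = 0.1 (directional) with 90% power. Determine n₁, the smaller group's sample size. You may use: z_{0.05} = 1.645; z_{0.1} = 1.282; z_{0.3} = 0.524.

With allocation ratio k = n₂/n₁ = 2, Var(x̄₁−x̄₂) = σ²(1/n₁ + 1/(k·n₁)) = σ²·(k+1)/(k·n₁).
So n₁ = (1 + 1/k)·((z_{α} + z_β)/d)² = 1.500 × (2.564/0.92)².
n₁ = 1.500 × 7.77 = 11.7.
Round up: n₁ = 12, giving n₂ = 2 × 12 = 24.

n₁ = 12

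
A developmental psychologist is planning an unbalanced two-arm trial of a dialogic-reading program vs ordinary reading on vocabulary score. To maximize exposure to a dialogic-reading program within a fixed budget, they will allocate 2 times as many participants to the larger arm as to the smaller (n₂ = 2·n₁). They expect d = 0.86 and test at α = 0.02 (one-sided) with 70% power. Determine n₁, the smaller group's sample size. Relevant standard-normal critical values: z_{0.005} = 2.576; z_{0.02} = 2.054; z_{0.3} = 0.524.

n₁ = 14

With allocation ratio k = n₂/n₁ = 2, Var(x̄₁−x̄₂) = σ²(1/n₁ + 1/(k·n₁)) = σ²·(k+1)/(k·n₁).
So n₁ = (1 + 1/k)·((z_{α} + z_β)/d)² = 1.500 × (2.578/0.86)².
n₁ = 1.500 × 8.99 = 13.5.
Round up: n₁ = 14, giving n₂ = 2 × 14 = 28.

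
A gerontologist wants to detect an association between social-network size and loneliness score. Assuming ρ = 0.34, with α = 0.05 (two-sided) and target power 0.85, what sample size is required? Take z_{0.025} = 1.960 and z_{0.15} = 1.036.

Fisher's z: C = ½·ln((1+r)/(1−r)) = ½·ln(2.0303) = 0.3541.
n = ((z_{α/2} + z_β)/C)² + 3.
(1.960 + 1.036) / 0.3541 = 2.996 / 0.3541 = 8.461.
n = 8.461² + 3 = 71.59 + 3 = 74.6.
Round up.

n = 75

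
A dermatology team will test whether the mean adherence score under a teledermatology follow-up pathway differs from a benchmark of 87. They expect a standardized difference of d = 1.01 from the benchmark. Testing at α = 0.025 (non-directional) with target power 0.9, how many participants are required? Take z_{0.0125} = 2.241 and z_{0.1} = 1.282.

For a one-sample test: n = ((z_{α/2} + z_β) / d)².
z_{α/2} + z_β = 2.241 + 1.282 = 3.523.
n = (3.523 / 1.01)² = 3.488² = 12.17.
Round up.

n = 13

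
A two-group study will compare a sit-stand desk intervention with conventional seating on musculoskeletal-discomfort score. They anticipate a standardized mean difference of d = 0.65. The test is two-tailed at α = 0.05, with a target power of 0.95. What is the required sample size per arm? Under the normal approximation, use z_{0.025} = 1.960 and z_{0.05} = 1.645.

For two independent groups with equal n: n = 2·((z_{α/2} + z_β) / d)².
z_{α/2} + z_β = 1.960 + 1.645 = 3.605.
n = 2 × (3.605 / 0.65)² = 2 × 5.546² = 2 × 30.76 = 61.5.
Round up to the next whole participant.

n = 62 per group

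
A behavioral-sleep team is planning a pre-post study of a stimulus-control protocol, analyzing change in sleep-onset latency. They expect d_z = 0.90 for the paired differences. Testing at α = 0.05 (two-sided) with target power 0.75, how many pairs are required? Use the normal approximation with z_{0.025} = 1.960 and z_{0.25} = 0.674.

n = 9 pairs

For a paired (one-sample on differences) test: n = ((z_{α/2} + z_β) / d)².
z_{α/2} + z_β = 1.960 + 0.674 = 2.634.
n = (2.634 / 0.90)² = 2.927² = 8.57.
Round up.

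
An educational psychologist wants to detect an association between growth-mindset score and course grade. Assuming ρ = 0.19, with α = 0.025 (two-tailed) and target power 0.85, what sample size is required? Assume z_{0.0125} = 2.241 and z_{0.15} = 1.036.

Fisher's z: C = ½·ln((1+r)/(1−r)) = ½·ln(1.4691) = 0.1923.
n = ((z_{α/2} + z_β)/C)² + 3.
(2.241 + 1.036) / 0.1923 = 3.277 / 0.1923 = 17.041.
n = 17.041² + 3 = 290.40 + 3 = 293.4.
Round up.

n = 294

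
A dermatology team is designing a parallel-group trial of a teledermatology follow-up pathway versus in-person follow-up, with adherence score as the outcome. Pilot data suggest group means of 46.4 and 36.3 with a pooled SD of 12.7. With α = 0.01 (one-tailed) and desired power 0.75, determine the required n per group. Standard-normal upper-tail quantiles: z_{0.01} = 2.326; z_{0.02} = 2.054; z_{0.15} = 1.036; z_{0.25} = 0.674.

Cohen's d = |M₁ − M₂| / SD_pooled = |46.4 − 36.3| / 12.7 = 10.1 / 12.7 = 0.795.
For two independent groups with equal n: n = 2·((z_{α} + z_β) / d)².
z_{α} + z_β = 2.326 + 0.674 = 3.000.
n = 2 × (3.000 / 0.795)² = 2 × 3.774² = 2 × 14.24 = 28.5.
Round up to the next whole participant.

n = 29 per group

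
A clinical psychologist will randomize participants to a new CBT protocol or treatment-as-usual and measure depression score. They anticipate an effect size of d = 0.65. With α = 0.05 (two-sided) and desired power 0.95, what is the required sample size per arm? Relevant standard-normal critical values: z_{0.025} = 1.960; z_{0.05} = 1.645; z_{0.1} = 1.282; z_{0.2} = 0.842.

For two independent groups with equal n: n = 2·((z_{α/2} + z_β) / d)².
z_{α/2} + z_β = 1.960 + 1.645 = 3.605.
n = 2 × (3.605 / 0.65)² = 2 × 5.546² = 2 × 30.76 = 61.5.
Round up to the next whole participant.

n = 62 per group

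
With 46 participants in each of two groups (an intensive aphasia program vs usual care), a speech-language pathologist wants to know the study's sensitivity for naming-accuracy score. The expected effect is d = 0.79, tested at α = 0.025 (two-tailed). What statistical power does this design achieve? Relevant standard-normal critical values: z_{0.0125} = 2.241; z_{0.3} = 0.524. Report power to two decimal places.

power ≈ 0.94

For two equal groups, power = Φ(d·√(n/2) − z_{α/2}).
d·√(n/2) = 0.79 × √(46/2) = 0.79 × 4.796 = 3.789.
z_β = 3.789 − 2.241 = 1.548.
Power = Φ(1.548) = 0.939.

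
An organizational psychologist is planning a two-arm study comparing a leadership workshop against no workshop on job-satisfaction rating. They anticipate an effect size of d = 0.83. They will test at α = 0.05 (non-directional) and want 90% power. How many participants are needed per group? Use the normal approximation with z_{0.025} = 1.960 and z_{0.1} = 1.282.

n = 31 per group

For two independent groups with equal n: n = 2·((z_{α/2} + z_β) / d)².
z_{α/2} + z_β = 1.960 + 1.282 = 3.242.
n = 2 × (3.242 / 0.83)² = 2 × 3.906² = 2 × 15.26 = 30.5.
Round up to the next whole participant.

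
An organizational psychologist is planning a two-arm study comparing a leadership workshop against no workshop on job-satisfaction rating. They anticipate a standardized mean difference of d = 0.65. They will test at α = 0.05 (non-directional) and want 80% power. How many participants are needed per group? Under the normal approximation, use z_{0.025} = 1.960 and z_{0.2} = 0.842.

n = 38 per group

For two independent groups with equal n: n = 2·((z_{α/2} + z_β) / d)².
z_{α/2} + z_β = 1.960 + 0.842 = 2.802.
n = 2 × (2.802 / 0.65)² = 2 × 4.311² = 2 × 18.58 = 37.2.
Round up to the next whole participant.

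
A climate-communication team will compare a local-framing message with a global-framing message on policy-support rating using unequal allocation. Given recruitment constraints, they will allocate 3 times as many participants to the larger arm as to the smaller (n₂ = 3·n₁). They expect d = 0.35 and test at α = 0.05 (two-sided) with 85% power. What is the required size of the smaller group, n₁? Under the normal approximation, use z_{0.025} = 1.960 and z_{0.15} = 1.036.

n₁ = 98

With allocation ratio k = n₂/n₁ = 3, Var(x̄₁−x̄₂) = σ²(1/n₁ + 1/(k·n₁)) = σ²·(k+1)/(k·n₁).
So n₁ = (1 + 1/k)·((z_{α/2} + z_β)/d)² = 1.333 × (2.996/0.35)².
n₁ = 1.333 × 73.27 = 97.7.
Round up: n₁ = 98, giving n₂ = 3 × 98 = 294.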